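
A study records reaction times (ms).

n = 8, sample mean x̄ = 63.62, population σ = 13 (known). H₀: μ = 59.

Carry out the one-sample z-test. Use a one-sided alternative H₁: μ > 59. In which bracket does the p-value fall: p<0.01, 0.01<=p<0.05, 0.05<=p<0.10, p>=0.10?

SE = σ/√n = 13/√8 = 4.5962
z = (x̄−μ₀)/SE = (63.62−59)/4.5962 = 1.0052
p-value (one-sided, H₁ greater) = 0.15741
→ bracket: p>=0.10

p-value bracket: p>=0.10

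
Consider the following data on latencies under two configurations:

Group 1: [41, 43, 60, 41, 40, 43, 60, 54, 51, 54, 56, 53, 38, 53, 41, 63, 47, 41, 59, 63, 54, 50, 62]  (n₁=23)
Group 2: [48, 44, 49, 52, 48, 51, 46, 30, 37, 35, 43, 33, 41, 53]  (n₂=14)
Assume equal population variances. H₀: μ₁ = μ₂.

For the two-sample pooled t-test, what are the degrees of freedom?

degrees of freedom = 35

df = n₁ + n₂ − 2 = 23 + 14 − 2 = 35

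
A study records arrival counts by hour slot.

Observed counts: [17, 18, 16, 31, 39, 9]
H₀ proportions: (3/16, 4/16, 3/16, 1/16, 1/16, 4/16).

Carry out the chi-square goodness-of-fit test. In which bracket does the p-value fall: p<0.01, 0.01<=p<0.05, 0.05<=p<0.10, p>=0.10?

n = 130; E_i = n·p_i = [24.38, 32.50, 24.38, 8.12, 8.12, 32.50]
χ² = (17−24.38)²/24.38 + (18−32.50)²/32.50 + (16−24.38)²/24.38 + (31−8.12)²/8.12 + (39−8.12)²/8.12 + (9−32.50)²/32.50 = 210.2974
df = 5
p-value (upper-tail) = 0.00000
→ bracket: p<0.01

p-value bracket: p<0.01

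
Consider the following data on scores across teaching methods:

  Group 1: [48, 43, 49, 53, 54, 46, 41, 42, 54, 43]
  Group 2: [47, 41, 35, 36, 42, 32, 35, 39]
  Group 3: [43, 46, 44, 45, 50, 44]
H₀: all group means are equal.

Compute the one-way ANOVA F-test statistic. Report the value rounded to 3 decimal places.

Group means [47.30, 38.38, 45.33], grand mean 43.833
SSB = Σnᵢ(x̄ᵢ−x̄)² = 372.025; SSW = ΣΣ(x−x̄ᵢ)² = 427.308
MSB = 372.025/2 = 186.0125; MSW = 427.308/21 = 20.3480
F = MSB/MSW = 9.1416
df = (2, 21)

test statistic = 9.142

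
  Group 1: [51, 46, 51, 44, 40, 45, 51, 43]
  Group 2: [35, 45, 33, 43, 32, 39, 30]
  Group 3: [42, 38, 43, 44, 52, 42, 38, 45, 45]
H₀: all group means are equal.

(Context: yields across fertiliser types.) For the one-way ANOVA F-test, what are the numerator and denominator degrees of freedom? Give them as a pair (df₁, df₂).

k = 3 groups, N = 24 total
df = (k−1, N−k) = (3−1, 24−3) = (2, 21)

degrees of freedom = [2, 21]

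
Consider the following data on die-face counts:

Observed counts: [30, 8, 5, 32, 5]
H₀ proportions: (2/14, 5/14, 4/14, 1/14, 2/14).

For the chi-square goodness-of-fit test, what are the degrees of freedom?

degrees of freedom = 4

df = k − 1 = 5 − 1 = 4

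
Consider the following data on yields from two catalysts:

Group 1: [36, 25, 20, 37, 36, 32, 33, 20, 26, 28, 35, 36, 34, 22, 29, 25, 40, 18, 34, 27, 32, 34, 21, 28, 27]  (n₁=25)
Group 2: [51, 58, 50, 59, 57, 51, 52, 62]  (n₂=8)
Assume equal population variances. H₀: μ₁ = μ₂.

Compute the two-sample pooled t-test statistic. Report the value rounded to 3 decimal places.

test statistic = -10.757

x̄₁=29.400, s₁=6.191, n₁=25
x̄₂=55.000, s₂=4.536, n₂=8
s_p² = [24·6.191² + 7·4.536²]/31 = 34.3226
SE = √(s_p²·(1/25+1/8)) = 2.3798
t = (29.400−55.000)/2.3798 = -10.7574
df = 31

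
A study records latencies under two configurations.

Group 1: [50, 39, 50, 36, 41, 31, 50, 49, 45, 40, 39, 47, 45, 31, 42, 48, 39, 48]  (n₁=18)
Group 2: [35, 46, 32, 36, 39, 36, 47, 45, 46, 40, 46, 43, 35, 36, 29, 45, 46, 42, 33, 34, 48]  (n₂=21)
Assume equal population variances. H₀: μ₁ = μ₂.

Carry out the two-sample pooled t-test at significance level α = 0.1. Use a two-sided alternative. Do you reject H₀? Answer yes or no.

x̄₁=42.778, s₁=6.208, n₁=18
x̄₂=39.952, s₂=5.869, n₂=21
s_p² = [17·6.208² + 20·5.869²]/37 = 36.3260
SE = √(s_p²·(1/18+1/21)) = 1.9360
t = (42.778−39.952)/1.9360 = 1.4594
df = 37
p-value (two-sided) = 0.15288
At α=0.1: p ≥ α → fail to reject H₀

reject H₀: no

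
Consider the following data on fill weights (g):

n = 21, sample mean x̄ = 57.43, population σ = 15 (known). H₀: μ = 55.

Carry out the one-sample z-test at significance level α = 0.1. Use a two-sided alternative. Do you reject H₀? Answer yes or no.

SE = σ/√n = 15/√21 = 3.2733
z = (x̄−μ₀)/SE = (57.43−55)/3.2733 = 0.7424
p-value (two-sided) = 0.45786
At α=0.1: p ≥ α → fail to reject H₀

reject H₀: no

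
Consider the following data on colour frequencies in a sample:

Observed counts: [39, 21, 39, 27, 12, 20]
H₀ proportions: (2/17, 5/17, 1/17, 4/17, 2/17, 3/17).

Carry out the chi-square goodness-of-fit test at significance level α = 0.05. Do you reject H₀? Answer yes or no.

n = 158; E_i = n·p_i = [18.59, 46.47, 9.29, 37.18, 18.59, 27.88]
χ² = (39−18.59)²/18.59 + (21−46.47)²/46.47 + (39−9.29)²/9.29 + (27−37.18)²/37.18 + (12−18.59)²/18.59 + (20−27.88)²/27.88 = 138.6697
df = 5
p-value (upper-tail) = 0.00000
At α=0.05: p < α → reject H₀

reject H₀: yes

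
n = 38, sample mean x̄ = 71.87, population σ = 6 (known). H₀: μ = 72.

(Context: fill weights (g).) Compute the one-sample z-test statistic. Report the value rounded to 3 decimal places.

test statistic = -0.134

SE = σ/√n = 6/√38 = 0.9733
z = (x̄−μ₀)/SE = (71.87−72)/0.9733 = -0.1336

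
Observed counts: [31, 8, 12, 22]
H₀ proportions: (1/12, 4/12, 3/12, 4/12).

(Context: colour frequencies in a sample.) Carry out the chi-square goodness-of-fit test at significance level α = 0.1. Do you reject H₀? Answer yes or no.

n = 73; E_i = n·p_i = [6.08, 24.33, 18.25, 24.33]
χ² = (31−6.08)²/6.08 + (8−24.33)²/24.33 + (12−18.25)²/18.25 + (22−24.33)²/24.33 = 115.3836
df = 3
p-value (upper-tail) = 0.00000
At α=0.1: p < α → reject H₀

reject H₀: yes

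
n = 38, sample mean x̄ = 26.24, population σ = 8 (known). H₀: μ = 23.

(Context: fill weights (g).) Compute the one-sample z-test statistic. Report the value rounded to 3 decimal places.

test statistic = 2.497

SE = σ/√n = 8/√38 = 1.2978
z = (x̄−μ₀)/SE = (26.24−23)/1.2978 = 2.4966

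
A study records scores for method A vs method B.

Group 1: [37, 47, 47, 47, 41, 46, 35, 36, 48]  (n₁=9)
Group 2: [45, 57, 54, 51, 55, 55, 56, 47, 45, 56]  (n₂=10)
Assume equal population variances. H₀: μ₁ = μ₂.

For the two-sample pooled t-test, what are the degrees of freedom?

degrees of freedom = 17

df = n₁ + n₂ − 2 = 9 + 10 − 2 = 17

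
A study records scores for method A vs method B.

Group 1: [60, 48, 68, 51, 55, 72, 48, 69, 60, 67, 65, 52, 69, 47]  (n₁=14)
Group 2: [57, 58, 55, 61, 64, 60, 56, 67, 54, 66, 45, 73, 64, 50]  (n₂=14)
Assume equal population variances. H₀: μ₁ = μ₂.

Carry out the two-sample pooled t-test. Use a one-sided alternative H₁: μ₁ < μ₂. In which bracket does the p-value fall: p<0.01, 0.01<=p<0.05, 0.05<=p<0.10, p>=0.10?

p-value bracket: p>=0.10

x̄₁=59.357, s₁=9.052, n₁=14
x̄₂=59.286, s₂=7.311, n₂=14
s_p² = [13·9.052² + 13·7.311²]/26 = 67.6951
SE = √(s_p²·(1/14+1/14)) = 3.1098
t = (59.357−59.286)/3.1098 = 0.0230
df = 26
p-value (one-sided, H₁ less) = 0.50907
→ bracket: p>=0.10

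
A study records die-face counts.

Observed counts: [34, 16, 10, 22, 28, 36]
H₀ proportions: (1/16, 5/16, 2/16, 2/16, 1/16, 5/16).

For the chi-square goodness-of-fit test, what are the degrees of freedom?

df = k − 1 = 6 − 1 = 5

degrees of freedom = 5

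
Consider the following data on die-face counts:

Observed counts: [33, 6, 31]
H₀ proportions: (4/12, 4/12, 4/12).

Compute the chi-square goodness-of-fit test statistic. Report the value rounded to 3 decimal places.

test statistic = 19.400

n = 70; E_i = n·p_i = [23.33, 23.33, 23.33]
χ² = (33−23.33)²/23.33 + (6−23.33)²/23.33 + (31−23.33)²/23.33 = 19.4000
df = 2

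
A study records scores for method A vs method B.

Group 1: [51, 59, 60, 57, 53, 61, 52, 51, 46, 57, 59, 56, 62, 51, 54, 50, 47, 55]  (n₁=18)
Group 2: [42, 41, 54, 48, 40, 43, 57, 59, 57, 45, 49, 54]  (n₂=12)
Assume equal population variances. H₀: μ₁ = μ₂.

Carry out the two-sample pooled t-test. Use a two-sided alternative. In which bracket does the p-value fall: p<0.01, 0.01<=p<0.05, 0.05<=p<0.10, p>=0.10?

p-value bracket: 0.01<=p<0.05

x̄₁=54.500, s₁=4.719, n₁=18
x̄₂=49.083, s₂=6.908, n₂=12
s_p² = [17·4.719² + 11·6.908²]/28 = 32.2649
SE = √(s_p²·(1/18+1/12)) = 2.1169
t = (54.500−49.083)/2.1169 = 2.5588
df = 28
p-value (two-sided) = 0.01620
→ bracket: 0.01<=p<0.05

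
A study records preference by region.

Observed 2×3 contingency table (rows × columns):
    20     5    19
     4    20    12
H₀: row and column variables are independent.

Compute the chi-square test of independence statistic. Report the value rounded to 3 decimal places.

test statistic = 20.654

Row totals [44, 36], col totals [24, 25, 31], n=80
χ² = (20−13.20)²/13.20 + (5−13.75)²/13.75 + (19−17.05)²/17.05 + (4−10.80)²/10.80 + (20−11.25)²/11.25 + (12−13.95)²/13.95 = 20.6539
df = 2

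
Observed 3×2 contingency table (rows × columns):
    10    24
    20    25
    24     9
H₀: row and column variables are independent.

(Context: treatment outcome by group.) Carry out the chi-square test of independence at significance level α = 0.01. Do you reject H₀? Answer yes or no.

reject H₀: yes

Row totals [34, 45, 33], col totals [54, 58], n=112
χ² = (10−16.39)²/16.39 + (24−17.61)²/17.61 + (20−21.70)²/21.70 + (25−23.30)²/23.30 + (24−15.91)²/15.91 + (9−17.09)²/17.09 = 13.0122
df = 2
p-value (upper-tail) = 0.00149
At α=0.01: p < α → reject H₀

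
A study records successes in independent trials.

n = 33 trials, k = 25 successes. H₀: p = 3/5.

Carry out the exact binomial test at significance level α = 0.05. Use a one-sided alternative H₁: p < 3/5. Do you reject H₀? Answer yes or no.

reject H₀: no

Exact binomial: n=33, k=25, p₀=3/5=0.6000
P(X≤25) from Σ C(n,i)·p₀^i·(1−p₀)^(n−i)
p-value (one-sided, H₁ less) = 0.98145
At α=0.05: p ≥ α → fail to reject H₀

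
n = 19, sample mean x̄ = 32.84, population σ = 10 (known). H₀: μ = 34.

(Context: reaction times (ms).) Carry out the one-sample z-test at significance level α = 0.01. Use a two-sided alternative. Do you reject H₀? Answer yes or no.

SE = σ/√n = 10/√19 = 2.2942
z = (x̄−μ₀)/SE = (32.84−34)/2.2942 = -0.5056
p-value (two-sided) = 0.61311
At α=0.01: p ≥ α → fail to reject H₀

reject H₀: no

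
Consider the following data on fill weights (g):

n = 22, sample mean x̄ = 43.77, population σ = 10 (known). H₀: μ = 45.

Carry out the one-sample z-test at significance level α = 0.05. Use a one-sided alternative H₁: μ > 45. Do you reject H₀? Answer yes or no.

SE = σ/√n = 10/√22 = 2.1320
z = (x̄−μ₀)/SE = (43.77−45)/2.1320 = -0.5769
p-value (one-sided, H₁ greater) = 0.71800
At α=0.05: p ≥ α → fail to reject H₀

reject H₀: no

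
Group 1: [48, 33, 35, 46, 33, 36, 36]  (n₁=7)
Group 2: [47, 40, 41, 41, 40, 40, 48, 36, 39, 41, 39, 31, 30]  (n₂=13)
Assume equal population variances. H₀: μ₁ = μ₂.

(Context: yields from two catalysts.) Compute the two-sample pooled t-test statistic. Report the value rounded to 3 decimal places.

x̄₁=38.143, s₁=6.203, n₁=7
x̄₂=39.462, s₂=5.093, n₂=13
s_p² = [6·6.203² + 12·5.093²]/18 = 30.1160
SE = √(s_p²·(1/7+1/13)) = 2.5727
t = (38.143−39.462)/2.5727 = -0.5126
df = 18

test statistic = -0.513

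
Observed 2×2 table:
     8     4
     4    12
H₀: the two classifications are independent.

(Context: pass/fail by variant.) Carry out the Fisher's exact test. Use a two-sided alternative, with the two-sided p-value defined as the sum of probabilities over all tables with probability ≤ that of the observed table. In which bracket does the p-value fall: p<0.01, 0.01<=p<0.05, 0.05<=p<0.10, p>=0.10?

p-value bracket: 0.05<=p<0.10

Margins: r₁=12, r₂=16, c₁=12, c₂=16, n=28
p_obs = C(12,8)·C(16,4)/C(28,12); sum pmf over tables with pmf ≤ p_obs
p-value (two-sided) = 0.05309
→ bracket: 0.05<=p<0.10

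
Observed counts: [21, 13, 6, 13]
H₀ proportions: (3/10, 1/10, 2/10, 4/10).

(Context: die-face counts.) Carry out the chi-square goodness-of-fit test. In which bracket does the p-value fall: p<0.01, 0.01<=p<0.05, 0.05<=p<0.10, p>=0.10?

p-value bracket: p<0.01

n = 53; E_i = n·p_i = [15.90, 5.30, 10.60, 21.20]
χ² = (21−15.90)²/15.90 + (13−5.30)²/5.30 + (6−10.60)²/10.60 + (13−21.20)²/21.20 = 17.9906
df = 3
p-value (upper-tail) = 0.00044
→ bracket: p<0.01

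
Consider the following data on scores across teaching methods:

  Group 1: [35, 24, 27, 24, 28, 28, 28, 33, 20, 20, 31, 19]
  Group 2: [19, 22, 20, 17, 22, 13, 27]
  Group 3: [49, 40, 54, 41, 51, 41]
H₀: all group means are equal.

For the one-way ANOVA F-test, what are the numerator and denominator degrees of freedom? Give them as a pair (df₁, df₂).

degrees of freedom = [2, 22]

k = 3 groups, N = 25 total
df = (k−1, N−k) = (3−1, 25−3) = (2, 22)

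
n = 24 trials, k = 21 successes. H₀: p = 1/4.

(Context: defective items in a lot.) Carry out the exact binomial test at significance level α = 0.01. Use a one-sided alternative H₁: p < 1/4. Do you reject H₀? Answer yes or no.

Exact binomial: n=24, k=21, p₀=1/4=0.2500
P(X≤21) from Σ C(n,i)·p₀^i·(1−p₀)^(n−i)
p-value (one-sided, H₁ less) = 1.00000
At α=0.01: p ≥ α → fail to reject H₀

reject H₀: no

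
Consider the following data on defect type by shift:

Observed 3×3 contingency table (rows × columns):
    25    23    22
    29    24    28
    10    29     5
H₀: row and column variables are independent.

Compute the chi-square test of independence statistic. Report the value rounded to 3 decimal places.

test statistic = 18.286

Row totals [70, 81, 44], col totals [64, 76, 55], n=195
χ² = (25−22.97)²/22.97 + (23−27.28)²/27.28 + (22−19.74)²/19.74 + (29−26.58)²/26.58 + (24−31.57)²/31.57 + (28−22.85)²/22.85 + (10−14.44)²/14.44 + (29−17.15)²/17.15 + (5−12.41)²/12.41 = 18.2863
df = 4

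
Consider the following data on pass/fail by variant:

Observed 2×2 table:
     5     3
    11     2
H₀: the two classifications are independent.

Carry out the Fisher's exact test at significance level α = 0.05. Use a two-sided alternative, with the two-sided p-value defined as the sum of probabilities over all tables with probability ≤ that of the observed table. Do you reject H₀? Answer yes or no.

Margins: r₁=8, r₂=13, c₁=16, c₂=5, n=21
p_obs = C(8,5)·C(13,11)/C(21,16); sum pmf over tables with pmf ≤ p_obs
p-value (two-sided) = 0.32537
At α=0.05: p ≥ α → fail to reject H₀

reject H₀: no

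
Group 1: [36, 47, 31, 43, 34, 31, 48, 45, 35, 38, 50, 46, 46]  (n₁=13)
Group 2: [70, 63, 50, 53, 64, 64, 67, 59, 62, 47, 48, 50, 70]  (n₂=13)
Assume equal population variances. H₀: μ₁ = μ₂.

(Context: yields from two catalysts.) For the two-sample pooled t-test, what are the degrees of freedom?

df = n₁ + n₂ − 2 = 13 + 13 − 2 = 24

degrees of freedom = 24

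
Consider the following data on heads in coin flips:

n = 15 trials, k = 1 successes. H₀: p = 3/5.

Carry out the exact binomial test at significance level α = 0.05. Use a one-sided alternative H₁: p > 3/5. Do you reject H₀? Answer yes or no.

reject H₀: no

Exact binomial: n=15, k=1, p₀=3/5=0.6000
P(X≥1) from Σ C(n,i)·p₀^i·(1−p₀)^(n−i)
p-value (one-sided, H₁ greater) = 1.00000
At α=0.05: p ≥ α → fail to reject H₀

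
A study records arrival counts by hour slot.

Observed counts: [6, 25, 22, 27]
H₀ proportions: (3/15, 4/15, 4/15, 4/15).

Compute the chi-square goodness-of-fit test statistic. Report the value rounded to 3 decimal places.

n = 80; E_i = n·p_i = [16.00, 21.33, 21.33, 21.33]
χ² = (6−16.00)²/16.00 + (25−21.33)²/21.33 + (22−21.33)²/21.33 + (27−21.33)²/21.33 = 8.4063
df = 3

test statistic = 8.406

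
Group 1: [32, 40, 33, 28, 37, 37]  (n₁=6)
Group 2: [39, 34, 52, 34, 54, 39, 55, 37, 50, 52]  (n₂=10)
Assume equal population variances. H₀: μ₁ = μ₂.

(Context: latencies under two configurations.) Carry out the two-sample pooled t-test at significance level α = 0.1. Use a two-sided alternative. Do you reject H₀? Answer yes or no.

x̄₁=34.500, s₁=4.324, n₁=6
x̄₂=44.600, s₂=8.695, n₂=10
s_p² = [5·4.324² + 9·8.695²]/14 = 55.2786
SE = √(s_p²·(1/6+1/10)) = 3.8394
t = (34.500−44.600)/3.8394 = -2.6306
df = 14
p-value (two-sided) = 0.01976
At α=0.1: p < α → reject H₀

reject H₀: yes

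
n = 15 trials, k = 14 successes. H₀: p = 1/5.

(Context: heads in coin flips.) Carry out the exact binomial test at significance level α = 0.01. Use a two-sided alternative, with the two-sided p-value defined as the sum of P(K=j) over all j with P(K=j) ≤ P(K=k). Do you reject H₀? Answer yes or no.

Exact binomial: n=15, k=14, p₀=1/5=0.2000
P(X=j) = C(n,j)·p₀^j·(1−p₀)^(n−j); p = Σ P(X=j) over j with P(X=j) ≤ P(X=14)
p-value (two-sided) = 0.00000
At α=0.01: p < α → reject H₀

reject H₀: yes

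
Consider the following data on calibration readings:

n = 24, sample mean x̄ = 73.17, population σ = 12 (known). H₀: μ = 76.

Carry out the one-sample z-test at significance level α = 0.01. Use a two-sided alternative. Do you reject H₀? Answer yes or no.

SE = σ/√n = 12/√24 = 2.4495
z = (x̄−μ₀)/SE = (73.17−76)/2.4495 = -1.1553
p-value (two-sided) = 0.24795
At α=0.01: p ≥ α → fail to reject H₀

reject H₀: no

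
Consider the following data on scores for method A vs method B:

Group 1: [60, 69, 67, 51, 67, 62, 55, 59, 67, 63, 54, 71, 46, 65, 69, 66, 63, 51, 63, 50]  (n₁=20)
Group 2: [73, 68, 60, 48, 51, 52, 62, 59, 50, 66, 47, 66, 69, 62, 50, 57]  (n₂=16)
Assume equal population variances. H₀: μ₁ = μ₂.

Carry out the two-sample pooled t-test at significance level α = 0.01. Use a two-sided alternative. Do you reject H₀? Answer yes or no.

x̄₁=60.900, s₁=7.348, n₁=20
x̄₂=58.750, s₂=8.315, n₂=16
s_p² = [19·7.348² + 15·8.315²]/34 = 60.6706
SE = √(s_p²·(1/20+1/16)) = 2.6126
t = (60.900−58.750)/2.6126 = 0.8229
df = 34
p-value (two-sided) = 0.41627
At α=0.01: p ≥ α → fail to reject H₀

reject H₀: no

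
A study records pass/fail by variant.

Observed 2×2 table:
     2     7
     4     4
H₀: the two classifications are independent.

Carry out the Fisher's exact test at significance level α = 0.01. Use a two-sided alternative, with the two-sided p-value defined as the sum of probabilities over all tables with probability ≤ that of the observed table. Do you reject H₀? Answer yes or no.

Margins: r₁=9, r₂=8, c₁=6, c₂=11, n=17
p_obs = C(9,2)·C(8,4)/C(17,6); sum pmf over tables with pmf ≤ p_obs
p-value (two-sided) = 0.33484
At α=0.01: p ≥ α → fail to reject H₀

reject H₀: no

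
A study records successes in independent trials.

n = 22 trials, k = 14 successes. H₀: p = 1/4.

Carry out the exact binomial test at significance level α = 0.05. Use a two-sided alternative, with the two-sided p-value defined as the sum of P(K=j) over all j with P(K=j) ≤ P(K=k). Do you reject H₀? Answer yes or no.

Exact binomial: n=22, k=14, p₀=1/4=0.2500
P(X=j) = C(n,j)·p₀^j·(1−p₀)^(n−j); p = Σ P(X=j) over j with P(X=j) ≤ P(X=14)
p-value (two-sided) = 0.00014
At α=0.05: p < α → reject H₀

reject H₀: yes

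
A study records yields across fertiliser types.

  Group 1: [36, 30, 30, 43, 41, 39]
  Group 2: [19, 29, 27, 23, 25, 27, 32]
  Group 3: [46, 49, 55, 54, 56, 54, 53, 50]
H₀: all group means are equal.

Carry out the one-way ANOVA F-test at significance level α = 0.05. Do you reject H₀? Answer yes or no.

Group means [36.50, 26.00, 52.12], grand mean 38.952
SSB = Σnᵢ(x̄ᵢ−x̄)² = 2598.577; SSW = ΣΣ(x−x̄ᵢ)² = 342.375
MSB = 2598.577/2 = 1299.2887; MSW = 342.375/18 = 19.0208
F = MSB/MSW = 68.3087
df = (2, 18)
p-value (upper-tail) = 0.00000
At α=0.05: p < α → reject H₀

reject H₀: yes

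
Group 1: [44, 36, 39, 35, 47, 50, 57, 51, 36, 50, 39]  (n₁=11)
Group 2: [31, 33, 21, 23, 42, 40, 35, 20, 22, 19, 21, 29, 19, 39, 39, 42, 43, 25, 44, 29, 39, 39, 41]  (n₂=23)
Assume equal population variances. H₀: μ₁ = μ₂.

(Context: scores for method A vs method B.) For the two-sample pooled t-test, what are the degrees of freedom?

degrees of freedom = 32

df = n₁ + n₂ − 2 = 11 + 23 − 2 = 32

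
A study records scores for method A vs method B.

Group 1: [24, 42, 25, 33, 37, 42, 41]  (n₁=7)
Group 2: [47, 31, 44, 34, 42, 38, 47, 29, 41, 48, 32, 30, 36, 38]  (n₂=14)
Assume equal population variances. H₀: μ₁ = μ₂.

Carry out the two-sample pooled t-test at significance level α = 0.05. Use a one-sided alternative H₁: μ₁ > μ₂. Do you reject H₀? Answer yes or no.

reject H₀: no

x̄₁=34.857, s₁=7.777, n₁=7
x̄₂=38.357, s₂=6.629, n₂=14
s_p² = [6·7.777² + 13·6.629²]/19 = 49.1617
SE = √(s_p²·(1/7+1/14)) = 3.2457
t = (34.857−38.357)/3.2457 = -1.0783
df = 19
p-value (one-sided, H₁ greater) = 0.85281
At α=0.05: p ≥ α → fail to reject H₀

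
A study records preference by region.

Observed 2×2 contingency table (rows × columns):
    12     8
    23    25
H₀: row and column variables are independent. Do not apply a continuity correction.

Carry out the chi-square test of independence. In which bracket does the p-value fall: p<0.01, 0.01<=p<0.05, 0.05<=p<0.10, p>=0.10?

Row totals [20, 48], col totals [35, 33], n=68
χ² = (12−10.29)²/10.29 + (8−9.71)²/9.71 + (23−24.71)²/24.71 + (25−23.29)²/23.29 = 0.8252
df = 1
p-value (upper-tail) = 0.36366
→ bracket: p>=0.10

p-value bracket: p>=0.10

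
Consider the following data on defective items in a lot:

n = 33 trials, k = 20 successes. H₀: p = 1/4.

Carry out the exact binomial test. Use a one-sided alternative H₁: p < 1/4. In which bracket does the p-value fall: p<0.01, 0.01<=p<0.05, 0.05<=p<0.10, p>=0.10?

p-value bracket: p>=0.10

Exact binomial: n=33, k=20, p₀=1/4=0.2500
P(X≤20) from Σ C(n,i)·p₀^i·(1−p₀)^(n−i)
p-value (one-sided, H₁ less) = 1.00000
→ bracket: p>=0.10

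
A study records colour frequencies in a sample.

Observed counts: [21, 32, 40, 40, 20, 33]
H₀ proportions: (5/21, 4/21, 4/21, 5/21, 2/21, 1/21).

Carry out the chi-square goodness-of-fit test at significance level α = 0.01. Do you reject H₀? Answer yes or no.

reject H₀: yes

n = 186; E_i = n·p_i = [44.29, 35.43, 35.43, 44.29, 17.71, 8.86]
χ² = (21−44.29)²/44.29 + (32−35.43)²/35.43 + (40−35.43)²/35.43 + (40−44.29)²/44.29 + (20−17.71)²/17.71 + (33−8.86)²/8.86 = 79.6839
df = 5
p-value (upper-tail) = 0.00000
At α=0.01: p < α → reject H₀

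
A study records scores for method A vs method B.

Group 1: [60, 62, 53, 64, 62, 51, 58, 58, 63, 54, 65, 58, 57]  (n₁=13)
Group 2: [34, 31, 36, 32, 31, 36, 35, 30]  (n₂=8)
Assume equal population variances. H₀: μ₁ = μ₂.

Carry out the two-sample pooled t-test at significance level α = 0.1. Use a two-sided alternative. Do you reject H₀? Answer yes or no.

x̄₁=58.846, s₁=4.356, n₁=13
x̄₂=33.125, s₂=2.416, n₂=8
s_p² = [12·4.356² + 7·2.416²]/19 = 14.1351
SE = √(s_p²·(1/13+1/8)) = 1.6894
t = (58.846−33.125)/1.6894 = 15.2247
df = 19
p-value (two-sided) = 0.00000
At α=0.1: p < α → reject H₀

reject H₀: yes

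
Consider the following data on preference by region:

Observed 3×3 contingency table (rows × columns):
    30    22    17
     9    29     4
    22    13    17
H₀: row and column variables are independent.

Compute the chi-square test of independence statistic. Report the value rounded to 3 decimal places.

Row totals [69, 42, 52], col totals [61, 64, 38], n=163
χ² = (30−25.82)²/25.82 + (22−27.09)²/27.09 + (17−16.09)²/16.09 + (9−15.72)²/15.72 + (29−16.49)²/16.49 + (4−9.79)²/9.79 + (22−19.46)²/19.46 + (13−20.42)²/20.42 + (17−12.12)²/12.12 = 22.4589
df = 4

test statistic = 22.459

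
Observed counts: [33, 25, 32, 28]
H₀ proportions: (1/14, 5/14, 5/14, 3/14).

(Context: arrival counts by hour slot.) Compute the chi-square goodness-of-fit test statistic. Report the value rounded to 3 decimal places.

test statistic = 81.338

n = 118; E_i = n·p_i = [8.43, 42.14, 42.14, 25.29]
χ² = (33−8.43)²/8.43 + (25−42.14)²/42.14 + (32−42.14)²/42.14 + (28−25.29)²/25.29 = 81.3379
df = 3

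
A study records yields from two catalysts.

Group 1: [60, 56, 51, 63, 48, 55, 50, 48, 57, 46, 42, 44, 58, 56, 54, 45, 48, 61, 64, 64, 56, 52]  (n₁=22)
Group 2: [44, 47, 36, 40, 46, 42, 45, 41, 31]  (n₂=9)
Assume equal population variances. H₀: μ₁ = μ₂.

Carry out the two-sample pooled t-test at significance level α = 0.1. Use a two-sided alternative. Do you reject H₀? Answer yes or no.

reject H₀: yes

x̄₁=53.545, s₁=6.638, n₁=22
x̄₂=41.333, s₂=5.148, n₂=9
s_p² = [21·6.638² + 8·5.148²]/29 = 39.2226
SE = √(s_p²·(1/22+1/9)) = 2.4781
t = (53.545−41.333)/2.4781 = 4.9280
df = 29
p-value (two-sided) = 0.00003
At α=0.1: p < α → reject H₀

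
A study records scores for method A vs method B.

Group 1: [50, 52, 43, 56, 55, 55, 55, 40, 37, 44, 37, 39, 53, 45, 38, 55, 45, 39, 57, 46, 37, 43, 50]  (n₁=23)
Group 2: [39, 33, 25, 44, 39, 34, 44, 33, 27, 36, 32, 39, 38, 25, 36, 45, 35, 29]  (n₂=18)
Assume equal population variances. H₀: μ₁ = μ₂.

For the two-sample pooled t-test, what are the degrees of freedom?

df = n₁ + n₂ − 2 = 23 + 18 − 2 = 39

degrees of freedom = 39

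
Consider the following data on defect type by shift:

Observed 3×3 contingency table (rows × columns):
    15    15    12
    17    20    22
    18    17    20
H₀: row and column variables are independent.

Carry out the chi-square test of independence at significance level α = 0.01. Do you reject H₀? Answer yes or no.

Row totals [42, 59, 55], col totals [50, 52, 54], n=156
χ² = (15−13.46)²/13.46 + (15−14.00)²/14.00 + (12−14.54)²/14.54 + (17−18.91)²/18.91 + (20−19.67)²/19.67 + (22−20.42)²/20.42 + (18−17.63)²/17.63 + (17−18.33)²/18.33 + (20−19.04)²/19.04 = 1.1642
df = 4
p-value (upper-tail) = 0.88395
At α=0.01: p ≥ α → fail to reject H₀

reject H₀: no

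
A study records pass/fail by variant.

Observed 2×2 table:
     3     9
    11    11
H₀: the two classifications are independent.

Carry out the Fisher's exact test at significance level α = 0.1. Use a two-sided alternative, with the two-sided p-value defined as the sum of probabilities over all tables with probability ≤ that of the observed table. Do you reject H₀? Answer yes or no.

reject H₀: no

Margins: r₁=12, r₂=22, c₁=14, c₂=20, n=34
p_obs = C(12,3)·C(22,11)/C(34,14); sum pmf over tables with pmf ≤ p_obs
p-value (two-sided) = 0.27476
At α=0.1: p ≥ α → fail to reject H₀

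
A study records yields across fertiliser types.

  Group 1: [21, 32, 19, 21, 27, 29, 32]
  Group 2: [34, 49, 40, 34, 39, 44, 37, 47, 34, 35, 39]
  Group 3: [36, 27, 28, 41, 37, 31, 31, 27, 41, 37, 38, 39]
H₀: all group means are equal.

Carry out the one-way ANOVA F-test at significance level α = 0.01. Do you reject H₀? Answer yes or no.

Group means [25.86, 39.27, 34.42], grand mean 34.200
SSB = Σnᵢ(x̄ᵢ−x̄)² = 770.844; SSW = ΣΣ(x−x̄ᵢ)² = 775.956
MSB = 770.844/2 = 385.4222; MSW = 775.956/27 = 28.7391
F = MSB/MSW = 13.4111
df = (2, 27)
p-value (upper-tail) = 0.00009
At α=0.01: p < α → reject H₀

reject H₀: yes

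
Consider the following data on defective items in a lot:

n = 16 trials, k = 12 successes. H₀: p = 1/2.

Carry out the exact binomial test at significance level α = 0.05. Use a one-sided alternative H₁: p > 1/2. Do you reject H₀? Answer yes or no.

reject H₀: yes

Exact binomial: n=16, k=12, p₀=1/2=0.5000
P(X≥12) from Σ C(n,i)·p₀^i·(1−p₀)^(n−i)
p-value (one-sided, H₁ greater) = 0.03841
At α=0.05: p < α → reject H₀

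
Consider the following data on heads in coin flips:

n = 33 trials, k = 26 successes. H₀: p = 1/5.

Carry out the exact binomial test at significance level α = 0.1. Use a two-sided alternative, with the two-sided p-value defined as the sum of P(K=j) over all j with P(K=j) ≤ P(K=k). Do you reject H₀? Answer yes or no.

reject H₀: yes

Exact binomial: n=33, k=26, p₀=1/5=0.2000
P(X=j) = C(n,j)·p₀^j·(1−p₀)^(n−j); p = Σ P(X=j) over j with P(X=j) ≤ P(X=26)
p-value (two-sided) = 0.00000
At α=0.1: p < α → reject H₀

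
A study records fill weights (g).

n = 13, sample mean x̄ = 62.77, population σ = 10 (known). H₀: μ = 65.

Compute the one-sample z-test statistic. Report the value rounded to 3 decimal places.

SE = σ/√n = 10/√13 = 2.7735
z = (x̄−μ₀)/SE = (62.77−65)/2.7735 = -0.8040

test statistic = -0.804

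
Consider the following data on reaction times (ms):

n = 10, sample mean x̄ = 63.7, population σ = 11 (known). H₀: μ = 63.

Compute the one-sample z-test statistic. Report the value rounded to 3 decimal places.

test statistic = 0.201

SE = σ/√n = 11/√10 = 3.4785
z = (x̄−μ₀)/SE = (63.7−63)/3.4785 = 0.2012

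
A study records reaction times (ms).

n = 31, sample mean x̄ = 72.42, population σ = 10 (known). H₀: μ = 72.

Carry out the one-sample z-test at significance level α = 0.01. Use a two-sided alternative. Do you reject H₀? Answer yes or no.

reject H₀: no

SE = σ/√n = 10/√31 = 1.7961
z = (x̄−μ₀)/SE = (72.42−72)/1.7961 = 0.2338
p-value (two-sided) = 0.81510
At α=0.01: p ≥ α → fail to reject H₀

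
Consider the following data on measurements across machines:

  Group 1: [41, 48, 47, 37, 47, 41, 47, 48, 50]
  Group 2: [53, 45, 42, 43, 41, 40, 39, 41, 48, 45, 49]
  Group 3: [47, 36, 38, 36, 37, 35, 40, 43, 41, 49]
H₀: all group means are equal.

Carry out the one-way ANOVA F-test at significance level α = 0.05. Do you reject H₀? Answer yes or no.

Group means [45.11, 44.18, 40.20], grand mean 43.133
SSB = Σnᵢ(x̄ᵢ−x̄)² = 133.341; SSW = ΣΣ(x−x̄ᵢ)² = 548.125
MSB = 133.341/2 = 66.6707; MSW = 548.125/27 = 20.3009
F = MSB/MSW = 3.2841
df = (2, 27)
p-value (upper-tail) = 0.05289
At α=0.05: p ≥ α → fail to reject H₀

reject H₀: no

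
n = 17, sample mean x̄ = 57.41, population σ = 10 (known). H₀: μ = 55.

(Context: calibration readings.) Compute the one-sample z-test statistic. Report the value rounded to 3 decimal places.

test statistic = 0.994

SE = σ/√n = 10/√17 = 2.4254
z = (x̄−μ₀)/SE = (57.41−55)/2.4254 = 0.9937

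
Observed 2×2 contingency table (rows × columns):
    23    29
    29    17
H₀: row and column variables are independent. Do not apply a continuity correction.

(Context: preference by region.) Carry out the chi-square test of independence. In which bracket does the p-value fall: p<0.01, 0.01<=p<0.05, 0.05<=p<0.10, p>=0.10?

Row totals [52, 46], col totals [52, 46], n=98
χ² = (23−27.59)²/27.59 + (29−24.41)²/24.41 + (29−24.41)²/24.41 + (17−21.59)²/21.59 = 3.4684
df = 1
p-value (upper-tail) = 0.06255
→ bracket: 0.05<=p<0.10

p-value bracket: 0.05<=p<0.10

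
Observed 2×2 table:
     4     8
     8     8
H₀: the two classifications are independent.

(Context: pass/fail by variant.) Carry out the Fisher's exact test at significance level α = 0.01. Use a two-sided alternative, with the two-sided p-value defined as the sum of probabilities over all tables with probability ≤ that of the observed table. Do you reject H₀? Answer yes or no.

Margins: r₁=12, r₂=16, c₁=12, c₂=16, n=28
p_obs = C(12,4)·C(16,8)/C(28,12); sum pmf over tables with pmf ≤ p_obs
p-value (two-sided) = 0.45894
At α=0.01: p ≥ α → fail to reject H₀

reject H₀: no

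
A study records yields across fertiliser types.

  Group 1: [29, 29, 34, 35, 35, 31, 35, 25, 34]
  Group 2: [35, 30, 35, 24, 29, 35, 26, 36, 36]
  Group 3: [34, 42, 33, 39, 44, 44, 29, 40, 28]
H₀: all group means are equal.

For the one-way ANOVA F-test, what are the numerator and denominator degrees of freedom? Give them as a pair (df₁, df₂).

k = 3 groups, N = 27 total
df = (k−1, N−k) = (3−1, 27−3) = (2, 24)

degrees of freedom = [2, 24]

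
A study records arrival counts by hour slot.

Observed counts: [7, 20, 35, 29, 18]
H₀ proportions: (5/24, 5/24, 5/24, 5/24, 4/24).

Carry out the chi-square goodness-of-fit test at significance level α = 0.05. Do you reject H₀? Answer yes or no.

n = 109; E_i = n·p_i = [22.71, 22.71, 22.71, 22.71, 18.17]
χ² = (7−22.71)²/22.71 + (20−22.71)²/22.71 + (35−22.71)²/22.71 + (29−22.71)²/22.71 + (18−18.17)²/18.17 = 19.5872
df = 4
p-value (upper-tail) = 0.00060
At α=0.05: p < α → reject H₀

reject H₀: yes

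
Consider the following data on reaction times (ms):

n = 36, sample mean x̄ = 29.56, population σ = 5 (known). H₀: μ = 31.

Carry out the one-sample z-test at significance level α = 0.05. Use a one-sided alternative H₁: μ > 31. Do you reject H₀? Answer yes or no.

reject H₀: no

SE = σ/√n = 5/√36 = 0.8333
z = (x̄−μ₀)/SE = (29.56−31)/0.8333 = -1.7280
p-value (one-sided, H₁ greater) = 0.95801
At α=0.05: p ≥ α → fail to reject H₀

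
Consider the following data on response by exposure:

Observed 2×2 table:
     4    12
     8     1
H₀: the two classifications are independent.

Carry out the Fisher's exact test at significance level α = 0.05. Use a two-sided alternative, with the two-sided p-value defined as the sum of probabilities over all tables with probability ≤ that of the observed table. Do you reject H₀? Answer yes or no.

Margins: r₁=16, r₂=9, c₁=12, c₂=13, n=25
p_obs = C(16,4)·C(9,8)/C(25,12); sum pmf over tables with pmf ≤ p_obs
p-value (two-sided) = 0.00361
At α=0.05: p < α → reject H₀

reject H₀: yes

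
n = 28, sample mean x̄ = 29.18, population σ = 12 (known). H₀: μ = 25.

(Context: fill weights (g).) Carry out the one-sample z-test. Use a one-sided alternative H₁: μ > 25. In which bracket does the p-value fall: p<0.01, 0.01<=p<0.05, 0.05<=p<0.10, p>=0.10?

p-value bracket: 0.01<=p<0.05

SE = σ/√n = 12/√28 = 2.2678
z = (x̄−μ₀)/SE = (29.18−25)/2.2678 = 1.8432
p-value (one-sided, H₁ greater) = 0.03265
→ bracket: 0.01<=p<0.05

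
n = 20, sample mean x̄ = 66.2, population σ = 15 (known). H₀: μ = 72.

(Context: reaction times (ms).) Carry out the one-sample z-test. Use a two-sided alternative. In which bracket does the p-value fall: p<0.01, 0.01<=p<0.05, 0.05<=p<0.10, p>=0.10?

SE = σ/√n = 15/√20 = 3.3541
z = (x̄−μ₀)/SE = (66.2−72)/3.3541 = -1.7292
p-value (two-sided) = 0.08377
→ bracket: 0.05<=p<0.10

p-value bracket: 0.05<=p<0.10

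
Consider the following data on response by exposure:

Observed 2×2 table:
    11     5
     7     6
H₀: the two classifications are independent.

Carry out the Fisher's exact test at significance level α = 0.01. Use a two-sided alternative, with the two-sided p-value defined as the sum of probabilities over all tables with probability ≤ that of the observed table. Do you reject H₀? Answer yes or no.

reject H₀: no

Margins: r₁=16, r₂=13, c₁=18, c₂=11, n=29
p_obs = C(16,11)·C(13,7)/C(29,18); sum pmf over tables with pmf ≤ p_obs
p-value (two-sided) = 0.46568
At α=0.01: p ≥ α → fail to reject H₀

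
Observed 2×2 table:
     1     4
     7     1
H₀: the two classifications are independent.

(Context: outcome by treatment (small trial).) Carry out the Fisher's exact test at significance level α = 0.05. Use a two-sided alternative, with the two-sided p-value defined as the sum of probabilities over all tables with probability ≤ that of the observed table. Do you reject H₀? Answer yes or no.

reject H₀: yes

Margins: r₁=5, r₂=8, c₁=8, c₂=5, n=13
p_obs = C(5,1)·C(8,7)/C(13,8); sum pmf over tables with pmf ≤ p_obs
p-value (two-sided) = 0.03186
At α=0.05: p < α → reject H₀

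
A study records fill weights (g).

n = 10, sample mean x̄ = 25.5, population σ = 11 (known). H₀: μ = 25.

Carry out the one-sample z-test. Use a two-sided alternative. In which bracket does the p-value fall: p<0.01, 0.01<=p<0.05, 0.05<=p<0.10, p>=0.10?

p-value bracket: p>=0.10

SE = σ/√n = 11/√10 = 3.4785
z = (x̄−μ₀)/SE = (25.5−25)/3.4785 = 0.1437
p-value (two-sided) = 0.88571
→ bracket: p>=0.10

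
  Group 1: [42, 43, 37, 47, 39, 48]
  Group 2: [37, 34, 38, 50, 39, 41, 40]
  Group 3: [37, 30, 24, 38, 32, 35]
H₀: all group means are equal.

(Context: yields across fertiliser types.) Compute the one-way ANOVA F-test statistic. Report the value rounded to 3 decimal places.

Group means [42.67, 39.86, 32.67], grand mean 38.474
SSB = Σnᵢ(x̄ᵢ−x̄)² = 321.213; SSW = ΣΣ(x−x̄ᵢ)² = 379.524
MSB = 321.213/2 = 160.6065; MSW = 379.524/16 = 23.7202
F = MSB/MSW = 6.7709
df = (2, 16)

test statistic = 6.771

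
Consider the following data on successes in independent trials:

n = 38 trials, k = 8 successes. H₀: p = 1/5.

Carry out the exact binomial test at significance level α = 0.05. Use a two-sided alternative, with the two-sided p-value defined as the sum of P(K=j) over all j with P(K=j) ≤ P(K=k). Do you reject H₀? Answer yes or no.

reject H₀: no

Exact binomial: n=38, k=8, p₀=1/5=0.2000
P(X=j) = C(n,j)·p₀^j·(1−p₀)^(n−j); p = Σ P(X=j) over j with P(X=j) ≤ P(X=8)
p-value (two-sided) = 0.84002
At α=0.05: p ≥ α → fail to reject H₀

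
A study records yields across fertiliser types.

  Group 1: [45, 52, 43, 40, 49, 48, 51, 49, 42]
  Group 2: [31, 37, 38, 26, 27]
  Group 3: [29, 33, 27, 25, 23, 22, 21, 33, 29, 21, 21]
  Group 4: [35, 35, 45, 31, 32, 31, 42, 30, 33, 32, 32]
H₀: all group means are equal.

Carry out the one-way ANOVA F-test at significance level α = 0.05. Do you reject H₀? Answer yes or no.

reject H₀: yes

Group means [46.56, 31.80, 25.82, 34.36], grand mean 34.444
SSB = Σnᵢ(x̄ᵢ−x̄)² = 2173.685; SSW = ΣΣ(x−x̄ᵢ)² = 715.204
MSB = 2173.685/3 = 724.5616; MSW = 715.204/32 = 22.3501
F = MSB/MSW = 32.4187
df = (3, 32)
p-value (upper-tail) = 0.00000
At α=0.05: p < α → reject H₀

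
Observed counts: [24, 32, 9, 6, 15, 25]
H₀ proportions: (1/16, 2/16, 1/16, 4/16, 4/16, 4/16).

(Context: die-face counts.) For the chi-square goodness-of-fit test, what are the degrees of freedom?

df = k − 1 = 6 − 1 = 5

degrees of freedom = 5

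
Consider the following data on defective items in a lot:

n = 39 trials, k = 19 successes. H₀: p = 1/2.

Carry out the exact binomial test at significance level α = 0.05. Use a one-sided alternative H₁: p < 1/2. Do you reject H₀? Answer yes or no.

Exact binomial: n=39, k=19, p₀=1/2=0.5000
P(X≤19) from Σ C(n,i)·p₀^i·(1−p₀)^(n−i)
p-value (one-sided, H₁ less) = 0.50000
At α=0.05: p ≥ α → fail to reject H₀

reject H₀: no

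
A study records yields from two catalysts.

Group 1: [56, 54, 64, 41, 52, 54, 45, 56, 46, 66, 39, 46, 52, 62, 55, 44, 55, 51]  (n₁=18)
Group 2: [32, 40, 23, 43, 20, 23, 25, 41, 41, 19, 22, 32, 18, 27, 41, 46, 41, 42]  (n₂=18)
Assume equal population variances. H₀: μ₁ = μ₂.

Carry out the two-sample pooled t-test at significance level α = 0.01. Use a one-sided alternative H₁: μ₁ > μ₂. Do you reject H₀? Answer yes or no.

x̄₁=52.111, s₁=7.568, n₁=18
x̄₂=32.000, s₂=9.852, n₂=18
s_p² = [17·7.568² + 17·9.852²]/34 = 77.1699
SE = √(s_p²·(1/18+1/18)) = 2.9282
t = (52.111−32.000)/2.9282 = 6.8680
df = 34
p-value (one-sided, H₁ greater) = 0.00000
At α=0.01: p < α → reject H₀

reject H₀: yes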